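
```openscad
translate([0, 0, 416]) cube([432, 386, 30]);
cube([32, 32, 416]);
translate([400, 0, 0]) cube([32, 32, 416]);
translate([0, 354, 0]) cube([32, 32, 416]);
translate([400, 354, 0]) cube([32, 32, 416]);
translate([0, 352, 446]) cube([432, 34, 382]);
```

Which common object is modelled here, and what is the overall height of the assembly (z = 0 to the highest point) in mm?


A chair. The overall height is 828 mm.

A slab on four corner posts with a tall panel at the back — a chair. The seat slab sits at z = 416 with thickness 30, and the 382 mm backrest starts at the seat top, so the overall height is 416 + 30 + 382 = 828 mm.


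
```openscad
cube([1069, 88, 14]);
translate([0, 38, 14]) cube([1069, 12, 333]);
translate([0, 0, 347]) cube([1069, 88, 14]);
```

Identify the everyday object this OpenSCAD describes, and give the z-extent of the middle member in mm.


An I-beam. The web height is 333 mm.

Two wide flanges with a thin centred web — an I-beam. Overall 361 mm minus two 14 mm flanges gives a web of 361 − 2·14 = 333 mm.


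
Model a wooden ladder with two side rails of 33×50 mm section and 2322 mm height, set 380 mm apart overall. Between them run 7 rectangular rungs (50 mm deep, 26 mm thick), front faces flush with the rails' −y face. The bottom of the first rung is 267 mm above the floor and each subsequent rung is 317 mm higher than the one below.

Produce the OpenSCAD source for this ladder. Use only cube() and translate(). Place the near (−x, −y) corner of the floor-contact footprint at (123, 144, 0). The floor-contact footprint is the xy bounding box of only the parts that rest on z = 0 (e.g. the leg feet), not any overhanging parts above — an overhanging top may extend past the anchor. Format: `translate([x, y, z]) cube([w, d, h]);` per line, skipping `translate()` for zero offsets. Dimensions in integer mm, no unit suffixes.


translate([123, 144, 0]) cube([33, 50, 2322]);
translate([470, 144, 0]) cube([33, 50, 2322]);
translate([156, 144, 267]) cube([314, 50, 26]);
translate([156, 144, 584]) cube([314, 50, 26]);
translate([156, 144, 901]) cube([314, 50, 26]);
translate([156, 144, 1218]) cube([314, 50, 26]);
translate([156, 144, 1535]) cube([314, 50, 26]);
translate([156, 144, 1852]) cube([314, 50, 26]);
translate([156, 144, 2169]) cube([314, 50, 26]);


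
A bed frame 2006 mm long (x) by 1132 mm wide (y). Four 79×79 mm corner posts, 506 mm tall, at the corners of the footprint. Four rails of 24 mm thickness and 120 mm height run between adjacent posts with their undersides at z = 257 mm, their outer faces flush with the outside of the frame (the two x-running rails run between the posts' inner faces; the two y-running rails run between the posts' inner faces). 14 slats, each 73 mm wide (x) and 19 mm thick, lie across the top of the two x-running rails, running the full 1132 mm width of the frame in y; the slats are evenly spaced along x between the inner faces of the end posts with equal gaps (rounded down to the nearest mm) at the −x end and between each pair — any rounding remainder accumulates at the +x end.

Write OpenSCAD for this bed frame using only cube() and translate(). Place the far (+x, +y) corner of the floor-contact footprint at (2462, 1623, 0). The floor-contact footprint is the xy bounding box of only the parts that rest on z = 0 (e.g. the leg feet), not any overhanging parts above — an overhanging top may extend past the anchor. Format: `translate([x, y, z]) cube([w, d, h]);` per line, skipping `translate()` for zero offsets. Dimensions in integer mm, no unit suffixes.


translate([456, 491, 0]) cube([79, 79, 506]);
translate([456, 1544, 0]) cube([79, 79, 506]);
translate([2383, 491, 0]) cube([79, 79, 506]);
translate([2383, 1544, 0]) cube([79, 79, 506]);
translate([535, 491, 257]) cube([1848, 24, 120]);
translate([535, 1599, 257]) cube([1848, 24, 120]);
translate([456, 570, 257]) cube([24, 974, 120]);
translate([2438, 570, 257]) cube([24, 974, 120]);
translate([590, 491, 377]) cube([73, 1132, 19]);
translate([718, 491, 377]) cube([73, 1132, 19]);
translate([846, 491, 377]) cube([73, 1132, 19]);
translate([974, 491, 377]) cube([73, 1132, 19]);
translate([1102, 491, 377]) cube([73, 1132, 19]);
translate([1230, 491, 377]) cube([73, 1132, 19]);
translate([1358, 491, 377]) cube([73, 1132, 19]);
translate([1486, 491, 377]) cube([73, 1132, 19]);
translate([1614, 491, 377]) cube([73, 1132, 19]);
translate([1742, 491, 377]) cube([73, 1132, 19]);
translate([1870, 491, 377]) cube([73, 1132, 19]);
translate([1998, 491, 377]) cube([73, 1132, 19]);
translate([2126, 491, 377]) cube([73, 1132, 19]);
translate([2254, 491, 377]) cube([73, 1132, 19]);


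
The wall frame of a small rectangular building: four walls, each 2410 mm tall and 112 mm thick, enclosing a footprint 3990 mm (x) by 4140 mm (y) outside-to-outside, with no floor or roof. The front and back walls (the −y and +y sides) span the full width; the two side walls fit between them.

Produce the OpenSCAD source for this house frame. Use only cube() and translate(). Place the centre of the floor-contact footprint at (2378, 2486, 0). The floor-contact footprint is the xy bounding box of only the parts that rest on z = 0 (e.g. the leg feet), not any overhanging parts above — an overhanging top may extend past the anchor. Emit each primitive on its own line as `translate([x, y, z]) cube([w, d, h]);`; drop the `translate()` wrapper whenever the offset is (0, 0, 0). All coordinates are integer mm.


translate([383, 416, 0]) cube([3990, 112, 2410]);
translate([383, 4444, 0]) cube([3990, 112, 2410]);
translate([383, 528, 0]) cube([112, 3916, 2410]);
translate([4261, 528, 0]) cube([112, 3916, 2410]);


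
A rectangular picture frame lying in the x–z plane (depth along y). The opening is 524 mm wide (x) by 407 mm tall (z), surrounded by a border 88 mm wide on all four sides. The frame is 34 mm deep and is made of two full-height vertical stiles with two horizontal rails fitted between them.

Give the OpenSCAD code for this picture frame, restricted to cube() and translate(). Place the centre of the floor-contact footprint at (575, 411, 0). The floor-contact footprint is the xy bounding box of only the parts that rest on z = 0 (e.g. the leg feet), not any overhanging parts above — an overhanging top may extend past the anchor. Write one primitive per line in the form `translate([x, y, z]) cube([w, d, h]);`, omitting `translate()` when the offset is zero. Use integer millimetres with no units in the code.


translate([225, 394, 0]) cube([88, 34, 583]);
translate([837, 394, 0]) cube([88, 34, 583]);
translate([313, 394, 0]) cube([524, 34, 88]);
translate([313, 394, 495]) cube([524, 34, 88]);


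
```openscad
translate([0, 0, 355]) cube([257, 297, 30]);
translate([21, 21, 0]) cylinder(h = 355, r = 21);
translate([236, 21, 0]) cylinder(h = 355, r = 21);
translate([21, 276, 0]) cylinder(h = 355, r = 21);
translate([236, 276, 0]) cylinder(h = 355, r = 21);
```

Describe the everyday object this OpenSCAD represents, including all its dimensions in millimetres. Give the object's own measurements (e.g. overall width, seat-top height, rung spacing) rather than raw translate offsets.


A simple wooden stool: a rectangular seat 257 mm (x) by 297 mm (y), 30 mm thick, top face at z = 385 mm, on four round legs, each 42 mm in diameter. The legs rest on z = 0, each leg's axis is inset half a diameter from the nearest pair of seat edges (so the leg's bounding box is flush with the corner).


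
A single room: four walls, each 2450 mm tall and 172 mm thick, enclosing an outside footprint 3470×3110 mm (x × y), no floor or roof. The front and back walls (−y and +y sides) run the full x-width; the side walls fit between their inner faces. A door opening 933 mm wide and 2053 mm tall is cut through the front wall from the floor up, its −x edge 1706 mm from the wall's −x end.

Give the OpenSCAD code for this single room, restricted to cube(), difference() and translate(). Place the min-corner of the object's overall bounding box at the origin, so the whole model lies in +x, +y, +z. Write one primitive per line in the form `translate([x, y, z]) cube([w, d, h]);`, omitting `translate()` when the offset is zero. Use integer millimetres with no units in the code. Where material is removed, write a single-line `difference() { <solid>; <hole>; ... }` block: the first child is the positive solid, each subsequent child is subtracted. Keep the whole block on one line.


difference() { cube([3470, 172, 2450]); translate([1706, 0, 0]) cube([933, 172, 2053]); }
translate([0, 2938, 0]) cube([3470, 172, 2450]);
translate([0, 172, 0]) cube([172, 2766, 2450]);
translate([3298, 172, 0]) cube([172, 2766, 2450]);


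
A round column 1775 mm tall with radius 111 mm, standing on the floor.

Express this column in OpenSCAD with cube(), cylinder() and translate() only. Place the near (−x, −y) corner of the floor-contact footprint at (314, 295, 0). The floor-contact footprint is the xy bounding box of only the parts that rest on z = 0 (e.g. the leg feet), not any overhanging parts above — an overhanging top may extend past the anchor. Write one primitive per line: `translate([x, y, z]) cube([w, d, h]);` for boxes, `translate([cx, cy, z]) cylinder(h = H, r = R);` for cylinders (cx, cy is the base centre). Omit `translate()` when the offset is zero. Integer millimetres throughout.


translate([425, 406, 0]) cylinder(h = 1775, r = 111);


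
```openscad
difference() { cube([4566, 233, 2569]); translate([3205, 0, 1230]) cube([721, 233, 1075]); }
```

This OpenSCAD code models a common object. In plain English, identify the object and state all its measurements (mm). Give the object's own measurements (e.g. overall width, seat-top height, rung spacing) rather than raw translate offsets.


A wall 4566 mm long (x), 233 mm thick (y), 2569 mm tall, with a rectangular window opening cut through it. The opening is 721 mm wide and 1075 mm tall; its sill is at z = 1230 mm and its near (−x) edge is 3205 mm from the wall's −x end. The opening passes through the full wall thickness.


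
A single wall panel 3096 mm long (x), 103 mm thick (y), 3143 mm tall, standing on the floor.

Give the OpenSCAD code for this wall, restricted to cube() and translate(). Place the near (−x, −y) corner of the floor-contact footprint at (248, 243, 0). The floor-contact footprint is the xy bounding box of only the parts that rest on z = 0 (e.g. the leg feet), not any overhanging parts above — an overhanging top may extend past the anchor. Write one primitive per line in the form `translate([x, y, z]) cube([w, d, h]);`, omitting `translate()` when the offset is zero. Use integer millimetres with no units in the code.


translate([248, 243, 0]) cube([3096, 103, 3143]);


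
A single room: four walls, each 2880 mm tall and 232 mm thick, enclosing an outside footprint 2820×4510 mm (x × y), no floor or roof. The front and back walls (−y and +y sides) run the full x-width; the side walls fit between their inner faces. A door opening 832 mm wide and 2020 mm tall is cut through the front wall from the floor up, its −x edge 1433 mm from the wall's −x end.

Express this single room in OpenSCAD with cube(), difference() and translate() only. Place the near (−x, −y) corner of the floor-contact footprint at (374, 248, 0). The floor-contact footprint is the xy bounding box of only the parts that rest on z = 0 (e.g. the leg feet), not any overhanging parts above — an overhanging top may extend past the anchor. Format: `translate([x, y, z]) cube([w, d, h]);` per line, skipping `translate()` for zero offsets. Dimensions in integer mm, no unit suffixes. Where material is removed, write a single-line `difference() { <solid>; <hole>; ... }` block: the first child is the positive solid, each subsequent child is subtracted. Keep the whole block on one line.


difference() { translate([374, 248, 0]) cube([2820, 232, 2880]); translate([1807, 248, 0]) cube([832, 232, 2020]); }
translate([374, 4526, 0]) cube([2820, 232, 2880]);
translate([374, 480, 0]) cube([232, 4046, 2880]);
translate([2962, 480, 0]) cube([232, 4046, 2880]);


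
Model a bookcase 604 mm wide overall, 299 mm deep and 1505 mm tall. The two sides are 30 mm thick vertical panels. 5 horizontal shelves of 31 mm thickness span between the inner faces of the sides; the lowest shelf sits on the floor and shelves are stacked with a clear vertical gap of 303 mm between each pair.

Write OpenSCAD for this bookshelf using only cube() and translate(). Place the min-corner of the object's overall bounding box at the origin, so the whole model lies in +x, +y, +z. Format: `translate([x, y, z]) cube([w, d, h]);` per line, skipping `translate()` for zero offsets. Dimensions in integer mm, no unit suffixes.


cube([30, 299, 1505]);
translate([574, 0, 0]) cube([30, 299, 1505]);
translate([30, 0, 0]) cube([544, 299, 31]);
translate([30, 0, 334]) cube([544, 299, 31]);
translate([30, 0, 668]) cube([544, 299, 31]);
translate([30, 0, 1002]) cube([544, 299, 31]);
translate([30, 0, 1336]) cube([544, 299, 31]);


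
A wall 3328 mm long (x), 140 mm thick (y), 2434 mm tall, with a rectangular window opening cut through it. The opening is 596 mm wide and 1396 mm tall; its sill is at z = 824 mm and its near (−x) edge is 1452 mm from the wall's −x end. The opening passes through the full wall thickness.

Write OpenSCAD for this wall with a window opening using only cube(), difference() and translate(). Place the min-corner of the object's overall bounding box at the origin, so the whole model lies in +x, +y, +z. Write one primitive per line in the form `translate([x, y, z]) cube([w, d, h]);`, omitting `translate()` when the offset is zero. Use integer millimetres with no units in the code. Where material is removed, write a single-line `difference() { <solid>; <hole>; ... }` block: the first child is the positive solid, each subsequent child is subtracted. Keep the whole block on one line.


difference() { cube([3328, 140, 2434]); translate([1452, 0, 824]) cube([596, 140, 1396]); }


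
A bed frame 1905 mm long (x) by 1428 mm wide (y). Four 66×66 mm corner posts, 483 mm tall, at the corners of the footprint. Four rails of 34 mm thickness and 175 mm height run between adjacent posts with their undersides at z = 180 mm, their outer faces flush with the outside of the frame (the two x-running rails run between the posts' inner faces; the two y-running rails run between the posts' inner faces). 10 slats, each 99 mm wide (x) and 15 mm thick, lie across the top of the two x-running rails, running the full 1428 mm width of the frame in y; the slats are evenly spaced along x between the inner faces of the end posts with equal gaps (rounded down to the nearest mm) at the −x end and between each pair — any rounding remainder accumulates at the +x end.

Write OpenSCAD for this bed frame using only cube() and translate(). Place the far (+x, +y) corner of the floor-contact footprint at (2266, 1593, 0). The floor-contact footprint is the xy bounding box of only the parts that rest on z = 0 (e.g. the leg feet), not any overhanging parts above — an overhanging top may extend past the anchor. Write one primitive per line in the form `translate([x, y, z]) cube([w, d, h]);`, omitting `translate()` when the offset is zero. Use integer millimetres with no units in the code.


// slat z = rail_z + rail_h = 180 + 175 = 355
// slat gap = ⌊(1773 − 10·99) / 11⌋ = 71
translate([361, 165, 0]) cube([66, 66, 483]);
translate([361, 1527, 0]) cube([66, 66, 483]);
translate([2200, 165, 0]) cube([66, 66, 483]);
translate([2200, 1527, 0]) cube([66, 66, 483]);
translate([427, 165, 180]) cube([1773, 34, 175]);
translate([427, 1559, 180]) cube([1773, 34, 175]);
translate([361, 231, 180]) cube([34, 1296, 175]);
translate([2232, 231, 180]) cube([34, 1296, 175]);
translate([498, 165, 355]) cube([99, 1428, 15]);
translate([668, 165, 355]) cube([99, 1428, 15]);
translate([838, 165, 355]) cube([99, 1428, 15]);
translate([1008, 165, 355]) cube([99, 1428, 15]);
translate([1178, 165, 355]) cube([99, 1428, 15]);
translate([1348, 165, 355]) cube([99, 1428, 15]);
translate([1518, 165, 355]) cube([99, 1428, 15]);
translate([1688, 165, 355]) cube([99, 1428, 15]);
translate([1858, 165, 355]) cube([99, 1428, 15]);
translate([2028, 165, 355]) cube([99, 1428, 15]);


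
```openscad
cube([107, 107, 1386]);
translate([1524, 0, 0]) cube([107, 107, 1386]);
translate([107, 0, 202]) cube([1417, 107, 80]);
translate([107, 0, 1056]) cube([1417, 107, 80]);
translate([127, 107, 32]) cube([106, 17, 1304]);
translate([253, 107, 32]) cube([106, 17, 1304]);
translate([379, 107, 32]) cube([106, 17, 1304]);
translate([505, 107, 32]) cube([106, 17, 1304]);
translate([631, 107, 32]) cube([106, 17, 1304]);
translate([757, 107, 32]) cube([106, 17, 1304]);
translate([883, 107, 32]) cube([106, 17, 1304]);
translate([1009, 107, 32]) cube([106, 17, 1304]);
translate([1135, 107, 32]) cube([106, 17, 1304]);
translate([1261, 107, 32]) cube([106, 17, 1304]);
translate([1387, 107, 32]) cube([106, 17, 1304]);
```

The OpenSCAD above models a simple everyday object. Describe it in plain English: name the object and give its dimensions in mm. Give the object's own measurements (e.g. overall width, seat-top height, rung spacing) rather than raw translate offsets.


A fence section. Two 107×107 mm posts, 1386 mm tall, stand on the floor with a clear span of 1417 mm between their inner faces. Two horizontal rails of 107×80 mm section span the gap between the posts with their undersides at z = 202 mm and z = 1056 mm, flush with the posts' −y face. 11 pickets, each 106 mm wide, 17 mm thick and 1304 mm tall, are fixed to the +y face of the rails with their bottoms at z = 32 mm, spaced across the span with a 20 mm gap after the −x post and between neighbouring pickets, with 31 mm left before the +x post.


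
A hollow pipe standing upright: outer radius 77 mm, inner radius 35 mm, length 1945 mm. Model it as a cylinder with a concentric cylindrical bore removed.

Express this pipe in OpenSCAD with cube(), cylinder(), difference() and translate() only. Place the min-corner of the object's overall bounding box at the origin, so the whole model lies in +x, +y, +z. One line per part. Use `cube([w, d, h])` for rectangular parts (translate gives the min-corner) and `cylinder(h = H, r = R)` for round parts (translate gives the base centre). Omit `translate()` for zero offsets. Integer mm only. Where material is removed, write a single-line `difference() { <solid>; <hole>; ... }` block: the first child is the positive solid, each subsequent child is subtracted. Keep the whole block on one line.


difference() { translate([77, 77, 0]) cylinder(h = 1945, r = 77); translate([77, 77, 0]) cylinder(h = 1945, r = 35); }


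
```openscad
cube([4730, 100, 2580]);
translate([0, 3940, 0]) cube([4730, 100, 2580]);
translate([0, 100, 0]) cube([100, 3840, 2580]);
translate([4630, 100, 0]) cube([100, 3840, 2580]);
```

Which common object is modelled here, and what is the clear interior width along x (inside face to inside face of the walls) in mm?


A house (or room) frame. The interior width is 4530 mm.

Four 2580 mm walls enclosing a rectangle with no floor or roof — a room or house frame. Outside width is 4730 mm and wall thickness is 100 mm, so the interior width is 4730 − 2 × 100 = 4530 mm.


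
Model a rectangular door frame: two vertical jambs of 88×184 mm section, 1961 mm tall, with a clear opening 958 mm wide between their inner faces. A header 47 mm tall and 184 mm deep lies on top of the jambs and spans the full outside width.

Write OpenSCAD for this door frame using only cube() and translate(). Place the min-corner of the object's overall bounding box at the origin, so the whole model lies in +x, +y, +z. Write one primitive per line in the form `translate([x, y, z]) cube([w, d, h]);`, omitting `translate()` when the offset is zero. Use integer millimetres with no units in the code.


cube([88, 184, 1961]);
translate([1046, 0, 0]) cube([88, 184, 1961]);
translate([0, 0, 1961]) cube([1134, 184, 47]);


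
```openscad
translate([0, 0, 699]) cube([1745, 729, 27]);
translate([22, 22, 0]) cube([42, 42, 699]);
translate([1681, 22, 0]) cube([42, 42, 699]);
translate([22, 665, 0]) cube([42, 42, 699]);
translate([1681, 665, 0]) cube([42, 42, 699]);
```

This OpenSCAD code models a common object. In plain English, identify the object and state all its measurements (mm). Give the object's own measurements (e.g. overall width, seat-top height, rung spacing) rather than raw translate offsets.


A rectangular dining table. The top is 1745×729×27 mm with its upper surface at z = 726 mm. It stands on four 42×42 mm square legs, each inset 22 mm from the nearest pair of top edges, running from the floor to the underside of the top.


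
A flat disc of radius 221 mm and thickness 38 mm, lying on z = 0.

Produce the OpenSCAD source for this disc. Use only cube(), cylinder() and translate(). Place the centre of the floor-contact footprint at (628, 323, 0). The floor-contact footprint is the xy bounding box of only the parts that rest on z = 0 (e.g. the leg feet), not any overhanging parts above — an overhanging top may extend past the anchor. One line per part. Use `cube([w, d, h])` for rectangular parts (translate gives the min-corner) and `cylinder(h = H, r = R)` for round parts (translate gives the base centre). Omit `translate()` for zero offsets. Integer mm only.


translate([628, 323, 0]) cylinder(h = 38, r = 221);


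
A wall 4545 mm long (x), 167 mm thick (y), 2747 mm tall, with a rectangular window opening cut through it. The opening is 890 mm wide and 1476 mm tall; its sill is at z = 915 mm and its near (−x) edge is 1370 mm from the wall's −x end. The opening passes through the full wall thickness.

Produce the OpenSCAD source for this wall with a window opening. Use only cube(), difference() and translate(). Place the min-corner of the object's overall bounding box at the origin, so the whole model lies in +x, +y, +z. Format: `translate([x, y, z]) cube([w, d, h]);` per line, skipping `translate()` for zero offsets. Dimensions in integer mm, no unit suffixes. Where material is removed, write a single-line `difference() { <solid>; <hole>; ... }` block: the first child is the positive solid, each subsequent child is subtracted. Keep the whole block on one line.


difference() { cube([4545, 167, 2747]); translate([1370, 0, 915]) cube([890, 167, 1476]); }


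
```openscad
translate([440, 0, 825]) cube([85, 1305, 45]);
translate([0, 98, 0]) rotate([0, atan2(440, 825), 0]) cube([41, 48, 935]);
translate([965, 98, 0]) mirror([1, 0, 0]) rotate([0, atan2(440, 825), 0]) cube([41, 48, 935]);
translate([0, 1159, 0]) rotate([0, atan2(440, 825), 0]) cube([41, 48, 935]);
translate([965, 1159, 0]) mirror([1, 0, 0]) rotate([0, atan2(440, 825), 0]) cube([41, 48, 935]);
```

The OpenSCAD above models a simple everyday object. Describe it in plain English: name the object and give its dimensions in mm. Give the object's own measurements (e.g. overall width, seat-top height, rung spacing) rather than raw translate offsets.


A sawhorse. A 85×1305×45 mm beam (x, y, z) sits on two A-frame leg pairs. Each pair is two raked legs of 41×48 mm section (48 mm along y) splaying symmetrically in x. Each leg rises 825 mm vertically over 440 mm of horizontal reach and is 935 mm long along its own axis. Every leg's outer bottom edge rests on the floor and its outer top edge meets a bottom edge of the beam — the left legs (tilting toward +x) meet the beam's −x bottom edge, the right legs (their mirror images, tilting toward −x) meet its +x bottom edge — so the leg tops tuck under the beam, the beam's underside is 825 mm above the floor, and the feet are 965 mm apart outside-to-outside with the beam centred between them. The two leg pairs are set in 98 mm from either end of the beam.


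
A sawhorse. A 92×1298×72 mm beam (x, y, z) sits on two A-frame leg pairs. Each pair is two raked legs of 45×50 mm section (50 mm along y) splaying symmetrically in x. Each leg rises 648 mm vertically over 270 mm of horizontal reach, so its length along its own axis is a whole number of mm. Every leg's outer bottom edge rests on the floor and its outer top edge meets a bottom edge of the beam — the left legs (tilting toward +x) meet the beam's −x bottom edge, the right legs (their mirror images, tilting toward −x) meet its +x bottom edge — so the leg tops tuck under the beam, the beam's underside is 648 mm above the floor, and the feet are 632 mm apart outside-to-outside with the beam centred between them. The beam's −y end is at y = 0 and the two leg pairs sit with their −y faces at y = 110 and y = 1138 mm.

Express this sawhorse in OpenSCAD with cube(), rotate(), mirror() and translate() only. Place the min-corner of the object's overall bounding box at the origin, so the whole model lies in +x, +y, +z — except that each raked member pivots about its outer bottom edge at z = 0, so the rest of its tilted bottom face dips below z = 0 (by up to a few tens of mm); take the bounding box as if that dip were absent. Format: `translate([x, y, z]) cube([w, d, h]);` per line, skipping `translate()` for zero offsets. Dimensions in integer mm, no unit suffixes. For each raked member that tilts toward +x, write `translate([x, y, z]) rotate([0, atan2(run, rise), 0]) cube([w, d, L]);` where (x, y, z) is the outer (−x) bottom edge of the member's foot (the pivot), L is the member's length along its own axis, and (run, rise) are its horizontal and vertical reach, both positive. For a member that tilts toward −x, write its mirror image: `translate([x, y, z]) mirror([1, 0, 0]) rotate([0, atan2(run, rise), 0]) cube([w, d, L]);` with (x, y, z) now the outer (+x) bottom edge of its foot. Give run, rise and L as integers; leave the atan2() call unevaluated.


translate([270, 0, 648]) cube([92, 1298, 72]);
translate([0, 110, 0]) rotate([0, atan2(270, 648), 0]) cube([45, 50, 702]);
translate([632, 110, 0]) mirror([1, 0, 0]) rotate([0, atan2(270, 648), 0]) cube([45, 50, 702]);
translate([0, 1138, 0]) rotate([0, atan2(270, 648), 0]) cube([45, 50, 702]);
translate([632, 1138, 0]) mirror([1, 0, 0]) rotate([0, atan2(270, 648), 0]) cube([45, 50, 702]);


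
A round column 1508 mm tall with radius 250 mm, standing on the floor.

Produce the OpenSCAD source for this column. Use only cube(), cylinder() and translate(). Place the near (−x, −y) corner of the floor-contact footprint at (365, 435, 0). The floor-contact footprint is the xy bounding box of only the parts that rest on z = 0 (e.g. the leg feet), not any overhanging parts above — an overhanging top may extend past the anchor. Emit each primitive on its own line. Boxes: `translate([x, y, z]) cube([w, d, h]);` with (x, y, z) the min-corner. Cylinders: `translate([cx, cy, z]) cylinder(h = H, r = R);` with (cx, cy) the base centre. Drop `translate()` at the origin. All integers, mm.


translate([615, 685, 0]) cylinder(h = 1508, r = 250);


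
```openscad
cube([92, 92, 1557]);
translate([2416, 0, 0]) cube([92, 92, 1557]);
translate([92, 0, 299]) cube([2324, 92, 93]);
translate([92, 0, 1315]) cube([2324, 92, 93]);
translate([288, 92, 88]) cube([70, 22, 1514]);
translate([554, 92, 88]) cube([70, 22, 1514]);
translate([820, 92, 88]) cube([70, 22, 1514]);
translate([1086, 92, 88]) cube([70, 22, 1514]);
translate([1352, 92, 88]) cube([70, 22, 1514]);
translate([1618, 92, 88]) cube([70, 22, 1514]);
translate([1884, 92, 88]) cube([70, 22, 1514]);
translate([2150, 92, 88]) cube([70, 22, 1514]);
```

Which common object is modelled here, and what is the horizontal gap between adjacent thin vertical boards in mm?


A fence section. The picket gap is 196 mm.

Two posts, two rails, 8 pickets — a fence section. Span 2324 mm holds 8 pickets of 70 mm with 9 equal gaps: ⌊(2324 − 8·70) / 9⌋ = 196 mm.


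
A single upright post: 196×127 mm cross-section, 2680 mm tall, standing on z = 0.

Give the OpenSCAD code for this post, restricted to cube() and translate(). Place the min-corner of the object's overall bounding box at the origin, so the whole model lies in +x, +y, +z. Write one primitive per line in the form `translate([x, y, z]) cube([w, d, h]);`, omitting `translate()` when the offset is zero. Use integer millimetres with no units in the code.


cube([196, 127, 2680]);


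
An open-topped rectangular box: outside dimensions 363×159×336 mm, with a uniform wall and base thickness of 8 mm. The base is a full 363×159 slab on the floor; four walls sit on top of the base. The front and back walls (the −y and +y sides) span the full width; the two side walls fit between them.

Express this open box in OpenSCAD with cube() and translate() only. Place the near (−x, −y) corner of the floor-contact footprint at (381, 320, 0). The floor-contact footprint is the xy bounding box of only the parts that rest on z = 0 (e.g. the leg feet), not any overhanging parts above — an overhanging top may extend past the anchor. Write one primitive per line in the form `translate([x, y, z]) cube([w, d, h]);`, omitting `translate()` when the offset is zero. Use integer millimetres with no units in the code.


translate([381, 320, 0]) cube([363, 159, 8]);
translate([381, 320, 8]) cube([363, 8, 328]);
translate([381, 471, 8]) cube([363, 8, 328]);
translate([381, 328, 8]) cube([8, 143, 328]);
translate([736, 328, 8]) cube([8, 143, 328]);


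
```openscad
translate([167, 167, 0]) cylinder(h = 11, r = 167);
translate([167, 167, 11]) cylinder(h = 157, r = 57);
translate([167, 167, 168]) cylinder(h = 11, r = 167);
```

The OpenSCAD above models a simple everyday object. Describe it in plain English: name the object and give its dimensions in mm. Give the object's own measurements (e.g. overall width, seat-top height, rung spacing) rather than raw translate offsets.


A spool: two coaxial disc flanges of radius 167 mm and thickness 11 mm, joined by a core cylinder of radius 57 mm and height 157 mm. The lower flange rests on z = 0 and the three cylinders share a vertical axis.


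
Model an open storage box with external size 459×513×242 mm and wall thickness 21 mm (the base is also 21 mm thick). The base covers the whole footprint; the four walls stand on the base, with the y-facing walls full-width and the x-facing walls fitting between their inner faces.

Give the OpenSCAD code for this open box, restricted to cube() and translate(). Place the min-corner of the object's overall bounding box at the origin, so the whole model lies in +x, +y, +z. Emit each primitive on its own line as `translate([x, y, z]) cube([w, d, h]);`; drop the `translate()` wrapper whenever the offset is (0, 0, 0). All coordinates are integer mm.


cube([459, 513, 21]);
translate([0, 0, 21]) cube([459, 21, 221]);
translate([0, 492, 21]) cube([459, 21, 221]);
translate([0, 21, 21]) cube([21, 471, 221]);
translate([438, 21, 21]) cube([21, 471, 221]);


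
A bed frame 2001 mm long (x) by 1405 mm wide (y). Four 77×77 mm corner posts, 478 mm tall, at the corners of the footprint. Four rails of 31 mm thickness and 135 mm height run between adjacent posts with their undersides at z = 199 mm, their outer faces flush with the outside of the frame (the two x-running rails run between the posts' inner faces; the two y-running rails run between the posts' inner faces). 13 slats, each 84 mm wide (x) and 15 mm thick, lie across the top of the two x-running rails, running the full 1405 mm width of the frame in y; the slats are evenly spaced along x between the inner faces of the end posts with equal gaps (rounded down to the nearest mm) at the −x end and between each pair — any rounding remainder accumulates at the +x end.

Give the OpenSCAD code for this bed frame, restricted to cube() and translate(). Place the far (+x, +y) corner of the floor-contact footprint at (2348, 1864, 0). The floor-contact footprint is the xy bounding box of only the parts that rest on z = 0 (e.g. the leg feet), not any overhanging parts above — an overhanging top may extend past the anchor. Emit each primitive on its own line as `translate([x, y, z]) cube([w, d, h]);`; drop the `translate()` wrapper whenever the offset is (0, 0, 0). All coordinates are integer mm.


translate([347, 459, 0]) cube([77, 77, 478]);
translate([347, 1787, 0]) cube([77, 77, 478]);
translate([2271, 459, 0]) cube([77, 77, 478]);
translate([2271, 1787, 0]) cube([77, 77, 478]);
translate([424, 459, 199]) cube([1847, 31, 135]);
translate([424, 1833, 199]) cube([1847, 31, 135]);
translate([347, 536, 199]) cube([31, 1251, 135]);
translate([2317, 536, 199]) cube([31, 1251, 135]);
translate([477, 459, 334]) cube([84, 1405, 15]);
translate([614, 459, 334]) cube([84, 1405, 15]);
translate([751, 459, 334]) cube([84, 1405, 15]);
translate([888, 459, 334]) cube([84, 1405, 15]);
translate([1025, 459, 334]) cube([84, 1405, 15]);
translate([1162, 459, 334]) cube([84, 1405, 15]);
translate([1299, 459, 334]) cube([84, 1405, 15]);
translate([1436, 459, 334]) cube([84, 1405, 15]);
translate([1573, 459, 334]) cube([84, 1405, 15]);
translate([1710, 459, 334]) cube([84, 1405, 15]);
translate([1847, 459, 334]) cube([84, 1405, 15]);
translate([1984, 459, 334]) cube([84, 1405, 15]);
translate([2121, 459, 334]) cube([84, 1405, 15]);


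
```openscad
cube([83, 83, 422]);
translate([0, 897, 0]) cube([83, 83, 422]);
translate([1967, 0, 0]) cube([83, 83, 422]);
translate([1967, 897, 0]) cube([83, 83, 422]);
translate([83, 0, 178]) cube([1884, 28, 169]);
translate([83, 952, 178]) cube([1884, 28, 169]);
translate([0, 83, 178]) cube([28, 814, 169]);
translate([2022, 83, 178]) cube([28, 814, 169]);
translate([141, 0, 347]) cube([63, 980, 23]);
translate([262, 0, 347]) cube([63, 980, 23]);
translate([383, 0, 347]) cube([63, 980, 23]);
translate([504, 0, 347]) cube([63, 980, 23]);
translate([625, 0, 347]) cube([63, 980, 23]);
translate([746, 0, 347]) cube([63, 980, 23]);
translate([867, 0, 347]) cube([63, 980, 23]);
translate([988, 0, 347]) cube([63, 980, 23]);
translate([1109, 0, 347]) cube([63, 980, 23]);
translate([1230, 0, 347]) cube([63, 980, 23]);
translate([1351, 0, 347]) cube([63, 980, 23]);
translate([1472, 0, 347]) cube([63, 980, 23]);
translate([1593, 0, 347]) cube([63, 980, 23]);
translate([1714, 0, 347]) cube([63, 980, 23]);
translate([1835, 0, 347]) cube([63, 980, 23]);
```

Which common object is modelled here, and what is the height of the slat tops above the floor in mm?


A bed frame. The slat-top height is 370 mm.

Four posts, four rails, and a row of slats — a bed frame. Slats sit on the rails at z = 178 + 169 = 347; with slat thickness 23, the top is 370 mm.


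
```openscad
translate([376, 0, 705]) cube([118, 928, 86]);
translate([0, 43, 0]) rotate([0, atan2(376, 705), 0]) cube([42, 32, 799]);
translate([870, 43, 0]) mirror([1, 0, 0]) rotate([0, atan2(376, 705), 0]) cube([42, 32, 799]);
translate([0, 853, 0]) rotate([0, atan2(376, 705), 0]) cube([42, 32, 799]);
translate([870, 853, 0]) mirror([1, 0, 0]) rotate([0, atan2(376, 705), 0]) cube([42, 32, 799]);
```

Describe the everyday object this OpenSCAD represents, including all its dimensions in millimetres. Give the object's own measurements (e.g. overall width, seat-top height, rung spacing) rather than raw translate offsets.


A sawhorse. A 118×928×86 mm beam (x, y, z) sits on two A-frame leg pairs. Each pair is two raked legs of 42×32 mm section (32 mm along y) splaying symmetrically in x. Each leg rises 705 mm vertically over 376 mm of horizontal reach and is 799 mm long along its own axis. Every leg's outer bottom edge rests on the floor and its outer top edge meets a bottom edge of the beam — the left legs (tilting toward +x) meet the beam's −x bottom edge, the right legs (their mirror images, tilting toward −x) meet its +x bottom edge — so the leg tops tuck under the beam, the beam's underside is 705 mm above the floor, and the feet are 870 mm apart outside-to-outside with the beam centred between them. The two leg pairs are set in 43 mm from either end of the beam.


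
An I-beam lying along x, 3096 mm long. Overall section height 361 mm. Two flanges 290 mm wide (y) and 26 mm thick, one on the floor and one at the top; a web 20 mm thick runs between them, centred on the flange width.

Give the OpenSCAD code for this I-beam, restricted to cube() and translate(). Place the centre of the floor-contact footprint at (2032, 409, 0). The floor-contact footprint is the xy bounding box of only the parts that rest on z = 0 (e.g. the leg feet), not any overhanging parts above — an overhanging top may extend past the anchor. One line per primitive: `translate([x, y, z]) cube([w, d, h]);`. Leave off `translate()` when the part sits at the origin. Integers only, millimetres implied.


translate([484, 264, 0]) cube([3096, 290, 26]);
translate([484, 399, 26]) cube([3096, 20, 309]);
translate([484, 264, 335]) cube([3096, 290, 26]);


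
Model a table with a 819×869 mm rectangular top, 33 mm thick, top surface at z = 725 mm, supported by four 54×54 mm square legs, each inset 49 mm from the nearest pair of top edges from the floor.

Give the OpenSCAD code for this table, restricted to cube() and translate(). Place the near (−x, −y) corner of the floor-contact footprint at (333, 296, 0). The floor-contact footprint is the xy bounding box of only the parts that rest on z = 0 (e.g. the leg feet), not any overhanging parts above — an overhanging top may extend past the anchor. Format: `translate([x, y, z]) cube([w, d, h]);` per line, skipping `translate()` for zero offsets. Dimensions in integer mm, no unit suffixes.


translate([284, 247, 692]) cube([819, 869, 33]);
translate([333, 296, 0]) cube([54, 54, 692]);
translate([1000, 296, 0]) cube([54, 54, 692]);
translate([333, 1013, 0]) cube([54, 54, 692]);
translate([1000, 1013, 0]) cube([54, 54, 692]);


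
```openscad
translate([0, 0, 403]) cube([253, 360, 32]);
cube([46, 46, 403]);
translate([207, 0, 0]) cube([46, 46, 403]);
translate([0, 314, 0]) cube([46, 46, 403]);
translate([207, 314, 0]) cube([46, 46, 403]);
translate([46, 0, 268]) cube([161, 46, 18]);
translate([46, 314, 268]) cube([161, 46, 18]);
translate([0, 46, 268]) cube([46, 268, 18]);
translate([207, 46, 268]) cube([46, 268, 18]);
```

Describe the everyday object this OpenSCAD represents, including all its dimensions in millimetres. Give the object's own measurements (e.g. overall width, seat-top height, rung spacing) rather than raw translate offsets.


A simple wooden stool: a rectangular seat 253 mm (x) by 360 mm (y), 32 mm thick, top face at z = 435 mm, on four square legs, each 46×46 mm in cross-section. The legs rest on z = 0, each flush with a corner of the seat. Four stretchers, 46 mm wide and 18 mm tall, connect adjacent legs with their undersides at z = 268 mm, each running between the inner faces of the legs it joins and aligned with the legs' outer faces on the other axis.


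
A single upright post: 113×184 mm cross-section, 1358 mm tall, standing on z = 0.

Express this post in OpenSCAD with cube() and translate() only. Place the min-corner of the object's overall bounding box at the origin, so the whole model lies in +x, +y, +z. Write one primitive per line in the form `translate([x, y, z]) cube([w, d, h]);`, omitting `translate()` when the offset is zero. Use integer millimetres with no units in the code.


cube([113, 184, 1358]);


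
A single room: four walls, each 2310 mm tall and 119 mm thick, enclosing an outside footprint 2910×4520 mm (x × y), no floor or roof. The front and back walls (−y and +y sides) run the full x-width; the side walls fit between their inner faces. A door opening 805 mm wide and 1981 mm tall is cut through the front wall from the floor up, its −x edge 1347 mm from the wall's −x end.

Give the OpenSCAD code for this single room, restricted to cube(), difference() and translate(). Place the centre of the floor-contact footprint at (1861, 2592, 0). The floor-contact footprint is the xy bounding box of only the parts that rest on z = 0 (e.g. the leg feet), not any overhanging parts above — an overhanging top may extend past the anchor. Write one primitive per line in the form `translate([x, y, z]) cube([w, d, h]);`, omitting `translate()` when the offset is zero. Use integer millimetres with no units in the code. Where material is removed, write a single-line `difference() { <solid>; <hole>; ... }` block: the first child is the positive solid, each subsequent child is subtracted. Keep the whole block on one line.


difference() { translate([406, 332, 0]) cube([2910, 119, 2310]); translate([1753, 332, 0]) cube([805, 119, 1981]); }
translate([406, 4733, 0]) cube([2910, 119, 2310]);
translate([406, 451, 0]) cube([119, 4282, 2310]);
translate([3197, 451, 0]) cube([119, 4282, 2310]);
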